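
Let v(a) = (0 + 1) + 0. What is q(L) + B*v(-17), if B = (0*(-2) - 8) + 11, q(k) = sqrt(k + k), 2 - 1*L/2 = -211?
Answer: 3 + 2*sqrt(213) ≈ 32.189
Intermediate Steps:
L = 426 (L = 4 - 2*(-211) = 4 + 422 = 426)
q(k) = sqrt(2)*sqrt(k) (q(k) = sqrt(2*k) = sqrt(2)*sqrt(k))
v(a) = 1 (v(a) = 1 + 0 = 1)
B = 3 (B = (0 - 8) + 11 = -8 + 11 = 3)
q(L) + B*v(-17) = sqrt(2)*sqrt(426) + 3*1 = 2*sqrt(213) + 3 = 3 + 2*sqrt(213)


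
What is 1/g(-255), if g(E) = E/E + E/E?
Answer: ½ ≈ 0.50000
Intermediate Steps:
g(E) = 2 (g(E) = 1 + 1 = 2)
1/g(-255) = 1/2 = ½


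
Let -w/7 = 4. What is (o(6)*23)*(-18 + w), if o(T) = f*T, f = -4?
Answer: 25392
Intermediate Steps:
w = -28 (w = -7*4 = -28)
o(T) = -4*T
(o(6)*23)*(-18 + w) = (-4*6*23)*(-18 - 28) = -24*23*(-46) = -552*(-46) = 25392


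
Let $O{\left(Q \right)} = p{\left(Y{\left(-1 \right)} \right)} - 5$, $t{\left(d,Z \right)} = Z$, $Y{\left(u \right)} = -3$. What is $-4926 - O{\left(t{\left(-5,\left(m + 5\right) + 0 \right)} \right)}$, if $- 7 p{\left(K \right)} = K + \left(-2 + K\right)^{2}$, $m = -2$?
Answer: $- \frac{34425}{7} \approx -4917.9$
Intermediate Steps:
$p{\left(K \right)} = - \frac{K}{7} - \frac{\left(-2 + K\right)^{2}}{7}$ ($p{\left(K \right)} = - \frac{K + \left(-2 + K\right)^{2}}{7} = - \frac{K}{7} - \frac{\left(-2 + K\right)^{2}}{7}$)
$O{\left(Q \right)} = - \frac{57}{7}$ ($O{\left(Q \right)} = \left(\left(- \frac{1}{7}\right) \left(-3\right) - \frac{\left(-2 - 3\right)^{2}}{7}\right) - 5 = \left(\frac{3}{7} - \frac{\left(-5\right)^{2}}{7}\right) - 5 = \left(\frac{3}{7} - \frac{25}{7}\right) - 5 = - \frac{22}{7} - 5 = - \frac{57}{7}$)
$-4926 - O{\left(t{\left(-5,\left(m + 5\right) + 0 \right)} \right)} = -4926 - - \frac{57}{7} = -4926 + \frac{57}{7} = - \frac{34425}{7}$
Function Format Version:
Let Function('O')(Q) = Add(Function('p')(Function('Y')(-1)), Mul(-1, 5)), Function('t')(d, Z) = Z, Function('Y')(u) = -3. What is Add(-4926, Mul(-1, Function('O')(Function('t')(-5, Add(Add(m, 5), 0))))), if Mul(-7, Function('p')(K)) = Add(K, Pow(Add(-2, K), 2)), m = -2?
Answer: Rational(-34425, 7) ≈ -4917.9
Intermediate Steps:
Function('p')(K) = Add(Mul(Rational(-1, 7), K), Mul(Rational(-1, 7), Pow(Add(-2, K), 2))) (Function('p')(K) = Mul(Rational(-1, 7), Add(K, Pow(Add(-2, K), 2))) = Add(Mul(Rational(-1, 7), K), Mul(Rational(-1, 7), Pow(Add(-2, K), 2))))
Function('O')(Q) = Rational(-57, 7) (Function('O')(Q) = Add(Add(Mul(Rational(-1, 7), -3), Mul(Rational(-1, 7), Pow(Add(-2, -3), 2))), Mul(-1, 5)) = Add(Add(Rational(3, 7), Mul(Rational(-1, 7), Pow(-5, 2))), -5) = Add(Add(Rational(3, 7), Mul(Rational(-1, 7), 25)), -5) = Add(Add(Rational(3, 7), Rational(-25, 7)), -5) = Add(Rational(-22, 7), -5) = Rational(-57, 7))
Add(-4926, Mul(-1, Function('O')(Function('t')(-5, Add(Add(m, 5), 0))))) = Add(-4926, Mul(-1, Rational(-57, 7))) = Add(-4926, Rational(57, 7)) = Rational(-34425, 7)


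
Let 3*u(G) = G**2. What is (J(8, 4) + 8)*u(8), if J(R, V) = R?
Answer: 1024/3 ≈ 341.33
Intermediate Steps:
u(G) = G**2/3
(J(8, 4) + 8)*u(8) = (8 + 8)*((1/3)*8**2) = 16*((1/3)*64) = 16*(64/3) = 1024/3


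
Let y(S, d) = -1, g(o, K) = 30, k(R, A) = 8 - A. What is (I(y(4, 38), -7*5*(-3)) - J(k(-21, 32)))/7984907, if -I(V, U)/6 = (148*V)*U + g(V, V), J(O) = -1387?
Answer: 94447/7984907 ≈ 0.011828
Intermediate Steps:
I(V, U) = -180 - 888*U*V (I(V, U) = -6*((148*V)*U + 30) = -6*(148*U*V + 30) = -6*(30 + 148*U*V) = -180 - 888*U*V)
(I(y(4, 38), -7*5*(-3)) - J(k(-21, 32)))/7984907 = ((-180 - 888*-7*5*(-3)*(-1)) - 1*(-1387))/7984907 = ((-180 - 888*(-35*(-3))*(-1)) + 1387)*(1/7984907) = ((-180 - 888*105*(-1)) + 1387)*(1/7984907) = ((-180 + 93240) + 1387)*(1/7984907) = (93060 + 1387)*(1/7984907) = 94447*(1/7984907) = 94447/7984907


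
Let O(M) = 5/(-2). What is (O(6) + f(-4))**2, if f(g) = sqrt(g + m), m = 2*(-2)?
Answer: (5 - 4*I*sqrt(2))**2/4 ≈ -1.75 - 14.142*I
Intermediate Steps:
m = -4
O(M) = -5/2 (O(M) = 5*(-1/2) = -5/2)
f(g) = sqrt(-4 + g) (f(g) = sqrt(g - 4) = sqrt(-4 + g))
(O(6) + f(-4))**2 = (-5/2 + sqrt(-4 - 4))**2 = (-5/2 + sqrt(-8))**2 = (-5/2 + 2*I*sqrt(2))**2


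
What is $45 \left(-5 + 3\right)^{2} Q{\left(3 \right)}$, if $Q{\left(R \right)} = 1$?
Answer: $180$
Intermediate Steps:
$45 \left(-5 + 3\right)^{2} Q{\left(3 \right)} = 45 \left(-5 + 3\right)^{2} \cdot 1 = 45 \left(-2\right)^{2} \cdot 1 = 45 \cdot 4 \cdot 1 = 180 \cdot 1 = 180$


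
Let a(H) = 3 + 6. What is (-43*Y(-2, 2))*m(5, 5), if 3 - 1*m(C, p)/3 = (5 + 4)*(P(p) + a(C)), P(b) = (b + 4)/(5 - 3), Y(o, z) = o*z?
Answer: -61146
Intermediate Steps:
a(H) = 9
P(b) = 2 + b/2 (P(b) = (4 + b)/2 = (4 + b)*(½) = 2 + b/2)
m(C, p) = -288 - 27*p/2 (m(C, p) = 9 - 3*(5 + 4)*((2 + p/2) + 9) = 9 - 27*(11 + p/2) = 9 - 3*(99 + 9*p/2) = 9 + (-297 - 27*p/2) = -288 - 27*p/2)
(-43*Y(-2, 2))*m(5, 5) = (-(-86)*2)*(-288 - 27/2*5) = (-43*(-4))*(-288 - 135/2) = 172*(-711/2) = -61146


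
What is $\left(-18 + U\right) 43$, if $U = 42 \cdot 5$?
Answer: $8256$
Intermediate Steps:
$U = 210$
$\left(-18 + U\right) 43 = \left(-18 + 210\right) 43 = 192 \cdot 43 = 8256$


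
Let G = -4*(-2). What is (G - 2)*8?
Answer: 48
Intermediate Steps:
G = 8
(G - 2)*8 = (8 - 2)*8 = 6*8 = 48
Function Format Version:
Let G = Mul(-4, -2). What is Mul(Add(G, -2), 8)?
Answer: 48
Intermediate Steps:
G = 8
Mul(Add(G, -2), 8) = Mul(Add(8, -2), 8) = Mul(6, 8) = 48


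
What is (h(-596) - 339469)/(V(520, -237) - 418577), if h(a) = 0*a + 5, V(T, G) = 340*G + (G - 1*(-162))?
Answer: 42433/62404 ≈ 0.67997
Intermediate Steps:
V(T, G) = 162 + 341*G (V(T, G) = 340*G + (G + 162) = 340*G + (162 + G) = 162 + 341*G)
h(a) = 5 (h(a) = 0 + 5 = 5)
(h(-596) - 339469)/(V(520, -237) - 418577) = (5 - 339469)/((162 + 341*(-237)) - 418577) = -339464/((162 - 80817) - 418577) = -339464/(-80655 - 418577) = -339464/(-499232) = -339464*(-1/499232) = 42433/62404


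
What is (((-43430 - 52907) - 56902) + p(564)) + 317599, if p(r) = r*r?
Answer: 482456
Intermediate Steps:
p(r) = r**2
(((-43430 - 52907) - 56902) + p(564)) + 317599 = (((-43430 - 52907) - 56902) + 564**2) + 317599 = ((-96337 - 56902) + 318096) + 317599 = (-153239 + 318096) + 317599 = 164857 + 317599 = 482456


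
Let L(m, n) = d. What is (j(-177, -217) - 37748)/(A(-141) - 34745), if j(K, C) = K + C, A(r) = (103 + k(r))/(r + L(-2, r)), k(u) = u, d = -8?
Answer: 5683158/5176967 ≈ 1.0978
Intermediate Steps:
L(m, n) = -8
A(r) = (103 + r)/(-8 + r) (A(r) = (103 + r)/(r - 8) = (103 + r)/(-8 + r))
j(K, C) = C + K
(j(-177, -217) - 37748)/(A(-141) - 34745) = ((-217 - 177) - 37748)/((103 - 141)/(-8 - 141) - 34745) = (-394 - 37748)/(-38/(-149) - 34745) = -38142/(-1/149*(-38) - 34745) = -38142/(38/149 - 34745) = -38142/(-5176967/149) = -38142*(-149/5176967) = 5683158/5176967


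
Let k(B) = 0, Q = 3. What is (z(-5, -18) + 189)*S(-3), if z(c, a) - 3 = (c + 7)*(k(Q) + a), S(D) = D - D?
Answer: 0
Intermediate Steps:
S(D) = 0
z(c, a) = 3 + a*(7 + c) (z(c, a) = 3 + (c + 7)*(0 + a) = 3 + (7 + c)*a = 3 + a*(7 + c))
(z(-5, -18) + 189)*S(-3) = ((3 + 7*(-18) - 18*(-5)) + 189)*0 = ((3 - 126 + 90) + 189)*0 = (-33 + 189)*0 = 156*0 = 0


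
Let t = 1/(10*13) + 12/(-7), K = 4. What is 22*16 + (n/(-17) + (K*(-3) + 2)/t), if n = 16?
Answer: 9423004/26401 ≈ 356.92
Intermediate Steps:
t = -1553/910 (t = (⅒)*(1/13) + 12*(-⅐) = 1/130 - 12/7 = -1553/910 ≈ -1.7066)
22*16 + (n/(-17) + (K*(-3) + 2)/t) = 22*16 + (16/(-17) + (4*(-3) + 2)/(-1553/910)) = 352 + (16*(-1/17) + (-12 + 2)*(-910/1553)) = 352 + (-16/17 - 10*(-910/1553)) = 352 + (-16/17 + 9100/1553) = 352 + 129852/26401 = 9423004/26401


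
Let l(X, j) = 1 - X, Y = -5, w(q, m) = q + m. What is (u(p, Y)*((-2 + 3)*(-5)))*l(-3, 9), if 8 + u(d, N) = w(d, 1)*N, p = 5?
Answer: 760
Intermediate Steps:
w(q, m) = m + q
u(d, N) = -8 + N*(1 + d) (u(d, N) = -8 + (1 + d)*N = -8 + N*(1 + d))
(u(p, Y)*((-2 + 3)*(-5)))*l(-3, 9) = ((-8 - 5*(1 + 5))*((-2 + 3)*(-5)))*(1 - 1*(-3)) = ((-8 - 5*6)*(1*(-5)))*(1 + 3) = ((-8 - 30)*(-5))*4 = -38*(-5)*4 = 190*4 = 760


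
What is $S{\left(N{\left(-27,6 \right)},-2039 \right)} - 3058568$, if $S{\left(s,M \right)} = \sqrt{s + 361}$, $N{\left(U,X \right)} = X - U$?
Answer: $-3058568 + \sqrt{394} \approx -3.0585 \cdot 10^{6}$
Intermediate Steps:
$S{\left(s,M \right)} = \sqrt{361 + s}$
$S{\left(N{\left(-27,6 \right)},-2039 \right)} - 3058568 = \sqrt{361 + \left(6 - -27\right)} - 3058568 = \sqrt{361 + \left(6 + 27\right)} - 3058568 = \sqrt{361 + 33} - 3058568 = \sqrt{394} - 3058568 = -3058568 + \sqrt{394}$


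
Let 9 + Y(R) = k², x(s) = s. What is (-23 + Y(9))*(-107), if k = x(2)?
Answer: 2996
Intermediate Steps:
k = 2
Y(R) = -5 (Y(R) = -9 + 2² = -9 + 4 = -5)
(-23 + Y(9))*(-107) = (-23 - 5)*(-107) = -28*(-107) = 2996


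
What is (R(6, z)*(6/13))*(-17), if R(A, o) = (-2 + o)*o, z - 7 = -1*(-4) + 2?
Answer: -1122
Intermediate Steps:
z = 13 (z = 7 + (-1*(-4) + 2) = 7 + (4 + 2) = 7 + 6 = 13)
R(A, o) = o*(-2 + o)
(R(6, z)*(6/13))*(-17) = ((13*(-2 + 13))*(6/13))*(-17) = ((13*11)*(6*(1/13)))*(-17) = (143*(6/13))*(-17) = 66*(-17) = -1122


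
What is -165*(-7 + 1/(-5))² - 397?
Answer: -44753/5 ≈ -8950.6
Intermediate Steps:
-165*(-7 + 1/(-5))² - 397 = -165*(-7 - ⅕)² - 397 = -165*(-36/5)² - 397 = -165*1296/25 - 397 = -42768/5 - 397 = -44753/5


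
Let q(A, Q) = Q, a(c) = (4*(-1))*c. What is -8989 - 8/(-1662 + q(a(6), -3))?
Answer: -14966677/1665 ≈ -8989.0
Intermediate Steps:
a(c) = -4*c
-8989 - 8/(-1662 + q(a(6), -3)) = -8989 - 8/(-1662 - 3) = -8989 - 8/(-1665) = -8989 - (-1)*8/1665 = -8989 - 1*(-8/1665) = -8989 + 8/1665 = -14966677/1665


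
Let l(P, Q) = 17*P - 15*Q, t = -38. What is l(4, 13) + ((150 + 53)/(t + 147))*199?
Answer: 26554/109 ≈ 243.61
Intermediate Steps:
l(P, Q) = -15*Q + 17*P
l(4, 13) + ((150 + 53)/(t + 147))*199 = (-15*13 + 17*4) + ((150 + 53)/(-38 + 147))*199 = (-195 + 68) + (203/109)*199 = -127 + (203*(1/109))*199 = -127 + (203/109)*199 = -127 + 40397/109 = 26554/109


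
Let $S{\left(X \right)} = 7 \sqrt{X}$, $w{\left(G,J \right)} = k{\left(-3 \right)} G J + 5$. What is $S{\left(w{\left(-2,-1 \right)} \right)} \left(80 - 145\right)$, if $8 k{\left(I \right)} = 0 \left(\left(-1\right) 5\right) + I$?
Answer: $- \frac{455 \sqrt{17}}{2} \approx -938.01$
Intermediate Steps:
$k{\left(I \right)} = \frac{I}{8}$ ($k{\left(I \right)} = \frac{0 \left(\left(-1\right) 5\right) + I}{8} = \frac{0 \left(-5\right) + I}{8} = \frac{0 + I}{8} = \frac{I}{8}$)
$w{\left(G,J \right)} = 5 - \frac{3 G J}{8}$ ($w{\left(G,J \right)} = \frac{1}{8} \left(-3\right) G J + 5 = - \frac{3 G}{8} J + 5 = - \frac{3 G J}{8} + 5 = 5 - \frac{3 G J}{8}$)
$S{\left(w{\left(-2,-1 \right)} \right)} \left(80 - 145\right) = 7 \sqrt{5 - \left(- \frac{3}{4}\right) \left(-1\right)} \left(80 - 145\right) = 7 \sqrt{5 - \frac{3}{4}} \left(-65\right) = 7 \sqrt{\frac{17}{4}} \left(-65\right) = 7 \frac{\sqrt{17}}{2} \left(-65\right) = \frac{7 \sqrt{17}}{2} \left(-65\right) = - \frac{455 \sqrt{17}}{2}$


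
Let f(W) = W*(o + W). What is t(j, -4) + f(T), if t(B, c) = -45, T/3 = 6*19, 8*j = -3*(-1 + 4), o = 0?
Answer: 116919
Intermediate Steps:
j = -9/8 (j = (-3*(-1 + 4))/8 = (-3*3)/8 = (⅛)*(-9) = -9/8 ≈ -1.1250)
T = 342 (T = 3*(6*19) = 3*114 = 342)
f(W) = W² (f(W) = W*(0 + W) = W*W = W²)
t(j, -4) + f(T) = -45 + 342² = -45 + 116964 = 116919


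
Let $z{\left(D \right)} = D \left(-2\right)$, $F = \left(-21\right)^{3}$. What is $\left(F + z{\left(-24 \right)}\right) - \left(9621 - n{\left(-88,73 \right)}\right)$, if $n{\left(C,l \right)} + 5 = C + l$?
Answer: $-18854$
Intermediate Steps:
$F = -9261$
$n{\left(C,l \right)} = -5 + C + l$ ($n{\left(C,l \right)} = -5 + \left(C + l\right) = -5 + C + l$)
$z{\left(D \right)} = - 2 D$
$\left(F + z{\left(-24 \right)}\right) - \left(9621 - n{\left(-88,73 \right)}\right) = \left(-9261 - -48\right) - \left(9621 - \left(-5 - 88 + 73\right)\right) = \left(-9261 + 48\right) - \left(9621 - -20\right) = -9213 - \left(9621 + 20\right) = -9213 - 9641 = -18854$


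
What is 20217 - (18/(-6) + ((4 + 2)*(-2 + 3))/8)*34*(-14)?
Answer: 19146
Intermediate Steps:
20217 - (18/(-6) + ((4 + 2)*(-2 + 3))/8)*34*(-14) = 20217 - (18*(-⅙) + (6*1)*(⅛))*34*(-14) = 20217 - (-3 + 6*(⅛))*34*(-14) = 20217 - (-3 + ¾)*34*(-14) = 20217 - (-9/4*34)*(-14) = 20217 - (-153)*(-14)/2 = 20217 - 1*1071 = 20217 - 1071 = 19146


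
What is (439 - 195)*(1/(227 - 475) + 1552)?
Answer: 23478595/62 ≈ 3.7869e+5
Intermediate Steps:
(439 - 195)*(1/(227 - 475) + 1552) = 244*(1/(-248) + 1552) = 244*(-1/248 + 1552) = 244*(384895/248) = 23478595/62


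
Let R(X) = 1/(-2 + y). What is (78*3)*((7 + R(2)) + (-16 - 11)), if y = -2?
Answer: -9477/2 ≈ -4738.5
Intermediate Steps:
R(X) = -¼ (R(X) = 1/(-2 - 2) = 1/(-4) = -¼)
(78*3)*((7 + R(2)) + (-16 - 11)) = (78*3)*((7 - ¼) + (-16 - 11)) = 234*(27/4 - 27) = 234*(-81/4) = -9477/2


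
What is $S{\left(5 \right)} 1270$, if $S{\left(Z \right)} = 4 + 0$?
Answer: $5080$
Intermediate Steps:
$S{\left(Z \right)} = 4$
$S{\left(5 \right)} 1270 = 4 \cdot 1270 = 5080$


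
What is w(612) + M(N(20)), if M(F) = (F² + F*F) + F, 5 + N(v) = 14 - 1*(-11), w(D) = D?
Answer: 1432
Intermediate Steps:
N(v) = 20 (N(v) = -5 + (14 - 1*(-11)) = -5 + (14 + 11) = -5 + 25 = 20)
M(F) = F + 2*F² (M(F) = (F² + F²) + F = 2*F² + F = F + 2*F²)
w(612) + M(N(20)) = 612 + 20*(1 + 2*20) = 612 + 20*(1 + 40) = 612 + 20*41 = 612 + 820 = 1432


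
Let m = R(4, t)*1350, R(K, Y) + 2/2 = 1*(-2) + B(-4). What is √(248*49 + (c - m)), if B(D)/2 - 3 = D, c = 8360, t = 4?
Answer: √27262 ≈ 165.11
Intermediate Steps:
B(D) = 6 + 2*D
R(K, Y) = -5 (R(K, Y) = -1 + (1*(-2) + (6 + 2*(-4))) = -1 + (-2 + (6 - 8)) = -1 + (-2 - 2) = -1 - 4 = -5)
m = -6750 (m = -5*1350 = -6750)
√(248*49 + (c - m)) = √(248*49 + (8360 - 1*(-6750))) = √(12152 + (8360 + 6750)) = √(12152 + 15110) = √27262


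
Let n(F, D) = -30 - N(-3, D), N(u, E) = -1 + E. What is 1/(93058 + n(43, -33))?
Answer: 1/93062 ≈ 1.0746e-5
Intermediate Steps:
n(F, D) = -29 - D (n(F, D) = -30 - (-1 + D) = -30 + (1 - D) = -29 - D)
1/(93058 + n(43, -33)) = 1/(93058 + (-29 - 1*(-33))) = 1/(93058 + (-29 + 33)) = 1/(93058 + 4) = 1/93062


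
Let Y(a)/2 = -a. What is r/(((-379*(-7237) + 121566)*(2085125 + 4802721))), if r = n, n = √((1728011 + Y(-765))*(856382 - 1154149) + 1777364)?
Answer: I*√514998457583/19729470316094 ≈ 3.6374e-8*I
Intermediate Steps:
Y(a) = -2*a (Y(a) = 2*(-a) = -2*a)
n = I*√514998457583 (n = √((1728011 - 2*(-765))*(856382 - 1154149) + 1777364) = √((1728011 + 1530)*(-297767) + 1777364) = √(1729541*(-297767) + 1777364) = √(-515000234947 + 1777364) = √(-514998457583) = I*√514998457583 ≈ 7.1763e+5*I)
r = I*√514998457583 ≈ 7.1763e+5*I
r/(((-379*(-7237) + 121566)*(2085125 + 4802721))) = (I*√514998457583)/(((-379*(-7237) + 121566)*(2085125 + 4802721))) = (I*√514998457583)/(((2742823 + 121566)*6887846)) = (I*√514998457583)/((2864389*6887846)) = (I*√514998457583)/19729470316094 = (I*√514998457583)*(1/19729470316094) = I*√514998457583/19729470316094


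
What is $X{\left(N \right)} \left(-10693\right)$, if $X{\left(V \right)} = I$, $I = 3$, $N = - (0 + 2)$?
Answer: $-32079$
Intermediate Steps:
$N = -2$ ($N = \left(-1\right) 2 = -2$)
$X{\left(V \right)} = 3$
$X{\left(N \right)} \left(-10693\right) = 3 \left(-10693\right) = -32079$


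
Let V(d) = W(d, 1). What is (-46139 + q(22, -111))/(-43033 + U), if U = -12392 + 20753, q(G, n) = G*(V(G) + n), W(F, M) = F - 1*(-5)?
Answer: 47987/34672 ≈ 1.3840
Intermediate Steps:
W(F, M) = 5 + F (W(F, M) = F + 5 = 5 + F)
V(d) = 5 + d
q(G, n) = G*(5 + G + n) (q(G, n) = G*((5 + G) + n) = G*(5 + G + n))
U = 8361
(-46139 + q(22, -111))/(-43033 + U) = (-46139 + 22*(5 + 22 - 111))/(-43033 + 8361) = (-46139 + 22*(-84))/(-34672) = (-46139 - 1848)*(-1/34672) = -47987*(-1/34672) = 47987/34672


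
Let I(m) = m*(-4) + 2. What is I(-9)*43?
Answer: 1634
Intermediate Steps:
I(m) = 2 - 4*m (I(m) = -4*m + 2 = 2 - 4*m)
I(-9)*43 = (2 - 4*(-9))*43 = (2 + 36)*43 = 38*43 = 1634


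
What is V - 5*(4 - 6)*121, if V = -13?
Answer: 1197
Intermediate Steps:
V - 5*(4 - 6)*121 = -13 - 5*(4 - 6)*121 = -13 - 5*(-2)*121 = -13 + 10*121 = -13 + 1210 = 1197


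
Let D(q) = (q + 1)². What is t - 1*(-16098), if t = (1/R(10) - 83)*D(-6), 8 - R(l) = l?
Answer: 28021/2 ≈ 14011.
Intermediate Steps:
R(l) = 8 - l
D(q) = (1 + q)²
t = -4175/2 (t = (1/(8 - 1*10) - 83)*(1 - 6)² = (1/(8 - 10) - 83)*(-5)² = (1/(-2) - 83)*25 = (-½ - 83)*25 = -167/2*25 = -4175/2 ≈ -2087.5)
t - 1*(-16098) = -4175/2 - 1*(-16098) = -4175/2 + 16098 = 28021/2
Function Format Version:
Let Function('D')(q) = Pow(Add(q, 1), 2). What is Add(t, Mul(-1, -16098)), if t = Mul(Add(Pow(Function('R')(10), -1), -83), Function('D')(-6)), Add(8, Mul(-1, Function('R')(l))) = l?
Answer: Rational(28021, 2) ≈ 14011.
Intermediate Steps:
Function('R')(l) = Add(8, Mul(-1, l))
Function('D')(q) = Pow(Add(1, q), 2)
t = Rational(-4175, 2) (t = Mul(Add(Pow(Add(8, Mul(-1, 10)), -1), -83), Pow(Add(1, -6), 2)) = Mul(Add(Pow(Add(8, -10), -1), -83), Pow(-5, 2)) = Mul(Add(Pow(-2, -1), -83), 25) = Mul(Add(Rational(-1, 2), -83), 25) = Mul(Rational(-167, 2), 25) = Rational(-4175, 2) ≈ -2087.5)
Add(t, Mul(-1, -16098)) = Add(Rational(-4175, 2), Mul(-1, -16098)) = Add(Rational(-4175, 2), 16098) = Rational(28021, 2)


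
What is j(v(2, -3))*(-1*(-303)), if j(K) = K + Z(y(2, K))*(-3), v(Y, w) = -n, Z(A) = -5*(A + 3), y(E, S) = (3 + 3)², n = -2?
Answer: 177861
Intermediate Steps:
y(E, S) = 36 (y(E, S) = 6² = 36)
Z(A) = -15 - 5*A (Z(A) = -5*(3 + A) = -15 - 5*A)
v(Y, w) = 2 (v(Y, w) = -1*(-2) = 2)
j(K) = 585 + K (j(K) = K + (-15 - 5*36)*(-3) = K + (-15 - 180)*(-3) = K - 195*(-3) = K + 585 = 585 + K)
j(v(2, -3))*(-1*(-303)) = (585 + 2)*(-1*(-303)) = 587*303 = 177861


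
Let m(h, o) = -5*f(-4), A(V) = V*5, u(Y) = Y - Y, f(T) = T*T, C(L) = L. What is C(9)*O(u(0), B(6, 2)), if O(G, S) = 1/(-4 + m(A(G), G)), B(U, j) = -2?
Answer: -3/28 ≈ -0.10714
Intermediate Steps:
f(T) = T²
u(Y) = 0
A(V) = 5*V
m(h, o) = -80 (m(h, o) = -5*(-4)² = -5*16 = -80)
O(G, S) = -1/84 (O(G, S) = 1/(-4 - 80) = 1/(-84) = -1/84)
C(9)*O(u(0), B(6, 2)) = 9*(-1/84) = -3/28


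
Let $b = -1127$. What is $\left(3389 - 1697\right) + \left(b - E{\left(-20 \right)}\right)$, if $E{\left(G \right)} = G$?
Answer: $585$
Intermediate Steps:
$\left(3389 - 1697\right) + \left(b - E{\left(-20 \right)}\right) = \left(3389 - 1697\right) - 1107 = 1692 + \left(-1127 + 20\right) = 1692 - 1107 = 585$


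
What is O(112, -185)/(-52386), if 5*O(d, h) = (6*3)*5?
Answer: -3/8731 ≈ -0.00034360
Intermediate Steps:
O(d, h) = 18 (O(d, h) = ((6*3)*5)/5 = (18*5)/5 = (⅕)*90 = 18)
O(112, -185)/(-52386) = 18/(-52386) = 18*(-1/52386) = -3/8731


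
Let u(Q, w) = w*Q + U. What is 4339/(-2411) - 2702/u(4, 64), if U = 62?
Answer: -3947162/383349 ≈ -10.297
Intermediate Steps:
u(Q, w) = 62 + Q*w (u(Q, w) = w*Q + 62 = Q*w + 62 = 62 + Q*w)
4339/(-2411) - 2702/u(4, 64) = 4339/(-2411) - 2702/(62 + 4*64) = 4339*(-1/2411) - 2702/(62 + 256) = -4339/2411 - 2702/318 = -4339/2411 - 2702*1/318 = -4339/2411 - 1351/159 = -3947162/383349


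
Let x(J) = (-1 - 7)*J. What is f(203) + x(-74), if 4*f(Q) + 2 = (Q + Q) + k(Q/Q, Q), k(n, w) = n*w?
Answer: 2975/4 ≈ 743.75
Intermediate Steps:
x(J) = -8*J
f(Q) = -½ + 3*Q/4 (f(Q) = -½ + ((Q + Q) + (Q/Q)*Q)/4 = -½ + (2*Q + 1*Q)/4 = -½ + (2*Q + Q)/4 = -½ + (3*Q)/4 = -½ + 3*Q/4)
f(203) + x(-74) = (-½ + (¾)*203) - 8*(-74) = (-½ + 609/4) + 592 = 607/4 + 592 = 2975/4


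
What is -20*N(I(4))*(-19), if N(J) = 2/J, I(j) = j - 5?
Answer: -760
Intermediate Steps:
I(j) = -5 + j
-20*N(I(4))*(-19) = -40/(-5 + 4)*(-19) = -40/(-1)*(-19) = -40*(-1)*(-19) = -20*(-2)*(-19) = 40*(-19) = -760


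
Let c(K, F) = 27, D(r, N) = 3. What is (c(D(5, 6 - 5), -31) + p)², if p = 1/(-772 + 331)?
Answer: 141752836/194481 ≈ 728.88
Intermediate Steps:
p = -1/441 (p = 1/(-441) = -1/441 ≈ -0.0022676)
(c(D(5, 6 - 5), -31) + p)² = (27 - 1/441)² = (11906/441)² = 141752836/194481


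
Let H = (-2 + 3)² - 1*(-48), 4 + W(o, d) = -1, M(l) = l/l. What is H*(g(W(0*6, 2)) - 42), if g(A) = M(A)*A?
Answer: -2303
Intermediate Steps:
M(l) = 1
W(o, d) = -5 (W(o, d) = -4 - 1 = -5)
H = 49 (H = 1² + 48 = 1 + 48 = 49)
g(A) = A (g(A) = 1*A = A)
H*(g(W(0*6, 2)) - 42) = 49*(-5 - 42) = 49*(-47) = -2303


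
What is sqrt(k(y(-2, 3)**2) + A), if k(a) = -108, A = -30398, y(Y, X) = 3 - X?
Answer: I*sqrt(30506) ≈ 174.66*I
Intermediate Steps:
sqrt(k(y(-2, 3)**2) + A) = sqrt(-108 - 30398) = sqrt(-30506) = I*sqrt(30506)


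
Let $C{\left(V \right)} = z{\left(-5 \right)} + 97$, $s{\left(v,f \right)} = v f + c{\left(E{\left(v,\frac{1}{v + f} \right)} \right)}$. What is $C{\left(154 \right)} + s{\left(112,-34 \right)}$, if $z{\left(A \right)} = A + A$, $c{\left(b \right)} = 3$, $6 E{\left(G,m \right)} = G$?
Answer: $-3718$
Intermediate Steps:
$E{\left(G,m \right)} = \frac{G}{6}$
$z{\left(A \right)} = 2 A$
$s{\left(v,f \right)} = 3 + f v$ ($s{\left(v,f \right)} = v f + 3 = f v + 3 = 3 + f v$)
$C{\left(V \right)} = 87$ ($C{\left(V \right)} = 2 \left(-5\right) + 97 = -10 + 97 = 87$)
$C{\left(154 \right)} + s{\left(112,-34 \right)} = 87 + \left(3 - 3808\right) = 87 - 3805 = -3718$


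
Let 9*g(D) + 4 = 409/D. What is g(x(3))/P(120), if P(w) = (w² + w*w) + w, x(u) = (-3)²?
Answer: 373/2342520 ≈ 0.00015923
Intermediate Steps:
x(u) = 9
P(w) = w + 2*w² (P(w) = (w² + w²) + w = 2*w² + w = w + 2*w²)
g(D) = -4/9 + 409/(9*D) (g(D) = -4/9 + (409/D)/9 = -4/9 + 409/(9*D))
g(x(3))/P(120) = ((⅑)*(409 - 4*9)/9)/((120*(1 + 2*120))) = ((⅑)*(⅑)*(409 - 36))/((120*(1 + 240))) = ((⅑)*(⅑)*373)/((120*241)) = (373/81)/28920 = (373/81)*(1/28920) = 373/2342520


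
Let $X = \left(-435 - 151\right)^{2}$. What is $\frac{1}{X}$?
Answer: $\frac{1}{343396} \approx 2.9121 \cdot 10^{-6}$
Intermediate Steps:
$X = 343396$ ($X = \left(-586\right)^{2} = 343396$)
$\frac{1}{X} = \frac{1}{343396}$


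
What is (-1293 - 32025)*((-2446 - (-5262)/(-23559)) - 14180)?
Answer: 4350189058776/7853 ≈ 5.5395e+8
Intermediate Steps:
(-1293 - 32025)*((-2446 - (-5262)/(-23559)) - 14180) = -33318*((-2446 - (-5262)*(-1)/23559) - 14180) = -33318*((-2446 - 1*1754/7853) - 14180) = -33318*((-2446 - 1754/7853) - 14180) = -33318*(-19210192/7853 - 14180) = -33318*(-130565732/7853) = 4350189058776/7853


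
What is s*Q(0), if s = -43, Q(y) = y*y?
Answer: 0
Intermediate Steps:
Q(y) = y²
s*Q(0) = -43*0² = -43*0 = 0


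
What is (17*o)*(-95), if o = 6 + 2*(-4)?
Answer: 3230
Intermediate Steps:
o = -2 (o = 6 - 8 = -2)
(17*o)*(-95) = (17*(-2))*(-95) = -34*(-95) = 3230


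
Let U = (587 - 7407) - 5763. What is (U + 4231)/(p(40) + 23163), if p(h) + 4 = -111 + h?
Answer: -174/481 ≈ -0.36175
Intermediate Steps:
p(h) = -115 + h (p(h) = -4 + (-111 + h) = -115 + h)
U = -12583 (U = -6820 - 5763 = -12583)
(U + 4231)/(p(40) + 23163) = (-12583 + 4231)/((-115 + 40) + 23163) = -8352/(-75 + 23163) = -8352/23088 = -8352*1/23088 = -174/481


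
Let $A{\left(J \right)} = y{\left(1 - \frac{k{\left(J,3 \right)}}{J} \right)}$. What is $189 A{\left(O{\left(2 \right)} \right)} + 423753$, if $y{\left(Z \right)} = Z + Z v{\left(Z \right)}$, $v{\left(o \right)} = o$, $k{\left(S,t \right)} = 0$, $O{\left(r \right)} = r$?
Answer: $424131$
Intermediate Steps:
$y{\left(Z \right)} = Z + Z^{2}$ ($y{\left(Z \right)} = Z + Z Z = Z + Z^{2}$)
$A{\left(J \right)} = 2$ ($A{\left(J \right)} = \left(1 - \frac{0}{J}\right) \left(1 + \left(1 - \frac{0}{J}\right)\right) = \left(1 - 0\right) \left(1 + \left(1 - 0\right)\right) = \left(1 + 0\right) \left(1 + \left(1 + 0\right)\right) = 1 \left(1 + 1\right) = 1 \cdot 2 = 2$)
$189 A{\left(O{\left(2 \right)} \right)} + 423753 = 189 \cdot 2 + 423753 = 378 + 423753 = 424131$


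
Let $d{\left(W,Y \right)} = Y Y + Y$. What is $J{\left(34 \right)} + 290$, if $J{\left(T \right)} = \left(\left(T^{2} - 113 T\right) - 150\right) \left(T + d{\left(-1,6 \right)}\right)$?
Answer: $-215246$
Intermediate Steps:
$d{\left(W,Y \right)} = Y + Y^{2}$ ($d{\left(W,Y \right)} = Y^{2} + Y = Y + Y^{2}$)
$J{\left(T \right)} = \left(42 + T\right) \left(-150 + T^{2} - 113 T\right)$ ($J{\left(T \right)} = \left(\left(T^{2} - 113 T\right) - 150\right) \left(T + 6 \left(1 + 6\right)\right) = \left(-150 + T^{2} - 113 T\right) \left(T + 6 \cdot 7\right) = \left(-150 + T^{2} - 113 T\right) \left(T + 42\right) = \left(-150 + T^{2} - 113 T\right) \left(42 + T\right) = \left(42 + T\right) \left(-150 + T^{2} - 113 T\right)$)
$J{\left(34 \right)} + 290 = \left(-6300 + 34^{3} - 166464 - 71 \cdot 34^{2}\right) + 290 = \left(-6300 + 39304 - 166464 - 82076\right) + 290 = -215536 + 290 = -215246$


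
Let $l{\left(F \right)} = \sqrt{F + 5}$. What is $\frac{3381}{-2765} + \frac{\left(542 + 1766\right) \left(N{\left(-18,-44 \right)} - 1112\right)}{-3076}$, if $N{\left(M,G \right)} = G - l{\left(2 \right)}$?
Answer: $\frac{263098313}{303755} + \frac{577 \sqrt{7}}{769} \approx 868.14$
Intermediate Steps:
$l{\left(F \right)} = \sqrt{5 + F}$
$N{\left(M,G \right)} = G - \sqrt{7}$ ($N{\left(M,G \right)} = G - \sqrt{5 + 2} = G - \sqrt{7}$)
$\frac{3381}{-2765} + \frac{\left(542 + 1766\right) \left(N{\left(-18,-44 \right)} - 1112\right)}{-3076} = \frac{3381}{-2765} + \frac{\left(542 + 1766\right) \left(\left(-44 - \sqrt{7}\right) - 1112\right)}{-3076} = 3381 \left(- \frac{1}{2765}\right) + 2308 \left(-1156 - \sqrt{7}\right) \left(- \frac{1}{3076}\right) = - \frac{483}{395} + \left(-2668048 - 2308 \sqrt{7}\right) \left(- \frac{1}{3076}\right) = - \frac{483}{395} + \left(\frac{667012}{769} + \frac{577 \sqrt{7}}{769}\right) = \frac{263098313}{303755} + \frac{577 \sqrt{7}}{769}$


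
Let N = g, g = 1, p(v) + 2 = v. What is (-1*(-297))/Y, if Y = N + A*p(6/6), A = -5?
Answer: 99/2 ≈ 49.500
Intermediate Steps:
p(v) = -2 + v
N = 1
Y = 6 (Y = 1 - 5*(-2 + 6/6) = 1 - 5*(-2 + 6*(1/6)) = 1 - 5*(-2 + 1) = 1 - 5*(-1) = 1 + 5 = 6)
(-1*(-297))/Y = -1*(-297)/6 = 297*(1/6) = 99/2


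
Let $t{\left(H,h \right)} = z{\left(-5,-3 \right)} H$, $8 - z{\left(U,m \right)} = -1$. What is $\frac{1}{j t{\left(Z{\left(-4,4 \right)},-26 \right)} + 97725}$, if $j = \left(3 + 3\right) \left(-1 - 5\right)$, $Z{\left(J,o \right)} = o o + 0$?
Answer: $\frac{1}{92541} \approx 1.0806 \cdot 10^{-5}$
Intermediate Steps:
$Z{\left(J,o \right)} = o^{2}$ ($Z{\left(J,o \right)} = o^{2} + 0 = o^{2}$)
$z{\left(U,m \right)} = 9$ ($z{\left(U,m \right)} = 8 - -1 = 8 + 1 = 9$)
$t{\left(H,h \right)} = 9 H$
$j = -36$ ($j = 6 \left(-6\right) = -36$)
$\frac{1}{j t{\left(Z{\left(-4,4 \right)},-26 \right)} + 97725} = \frac{1}{- 36 \cdot 9 \cdot 4^{2} + 97725} = \frac{1}{- 36 \cdot 9 \cdot 16 + 97725} = \frac{1}{\left(-36\right) 144 + 97725} = \frac{1}{-5184 + 97725} = \frac{1}{92541}$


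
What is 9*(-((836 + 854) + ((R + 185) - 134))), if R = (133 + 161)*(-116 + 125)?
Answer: -39483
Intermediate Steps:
R = 2646 (R = 294*9 = 2646)
9*(-((836 + 854) + ((R + 185) - 134))) = 9*(-((836 + 854) + ((2646 + 185) - 134))) = 9*(-(1690 + (2831 - 134))) = 9*(-(1690 + 2697)) = 9*(-1*4387) = 9*(-4387) = -39483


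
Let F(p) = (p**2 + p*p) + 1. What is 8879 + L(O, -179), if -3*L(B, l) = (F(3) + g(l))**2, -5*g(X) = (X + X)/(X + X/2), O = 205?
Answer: 5914364/675 ≈ 8762.0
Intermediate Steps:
g(X) = -4/15 (g(X) = -(X + X)/(5*(X + X/2)) = -2*X/(5*(X + X*(1/2))) = -2*X/(5*(X + X/2)) = -2*X/(5*(3*X/2)) = -2*X*2/(3*X)/5 = -1/5*4/3 = -4/15)
F(p) = 1 + 2*p**2 (F(p) = (p**2 + p**2) + 1 = 2*p**2 + 1 = 1 + 2*p**2)
L(B, l) = -78961/675 (L(B, l) = -((1 + 2*3**2) - 4/15)**2/3 = -((1 + 2*9) - 4/15)**2/3 = -((1 + 18) - 4/15)**2/3 = -(19 - 4/15)**2/3 = -(281/15)**2/3 = -1/3*78961/225 = -78961/675)
8879 + L(O, -179) = 8879 - 78961/675 = 5914364/675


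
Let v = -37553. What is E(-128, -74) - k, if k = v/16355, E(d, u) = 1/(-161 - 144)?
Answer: 2287462/997655 ≈ 2.2928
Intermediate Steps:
E(d, u) = -1/305 (E(d, u) = 1/(-305) = -1/305)
k = -37553/16355 ≈ -2.2961
E(-128, -74) - k = -1/305 - 1*(-37553/16355) = -1/305 + 37553/16355 = 2287462/997655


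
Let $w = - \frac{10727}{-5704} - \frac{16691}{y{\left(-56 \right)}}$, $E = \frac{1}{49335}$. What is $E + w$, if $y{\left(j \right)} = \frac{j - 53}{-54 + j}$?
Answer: $- \frac{22461221177533}{1333623720} \approx -16842.0$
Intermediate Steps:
$E = \frac{1}{49335} \approx 2.027 \cdot 10^{-5}$
$y{\left(j \right)} = \frac{-53 + j}{-54 + j}$
$w = - \frac{10471431797}{621736}$ ($w = - \frac{10727}{-5704} - \frac{16691}{\frac{1}{-54 - 56} \left(-53 - 56\right)} = \left(-10727\right) \left(- \frac{1}{5704}\right) - \frac{16691}{\frac{1}{-110} \left(-109\right)} = \frac{10727}{5704} - \frac{16691}{\left(- \frac{1}{110}\right) \left(-109\right)} = \frac{10727}{5704} - \frac{16691}{\frac{109}{110}} = \frac{10727}{5704} - \frac{1836010}{109} = - \frac{10471431797}{621736} \approx -16842.0$)
$E + w = \frac{1}{49335} - \frac{10471431797}{621736} = - \frac{22461221177533}{1333623720}$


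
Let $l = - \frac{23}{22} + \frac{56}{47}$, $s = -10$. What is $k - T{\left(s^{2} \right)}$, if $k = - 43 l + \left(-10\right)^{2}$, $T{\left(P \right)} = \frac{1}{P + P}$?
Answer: $\frac{9690183}{103400} \approx 93.715$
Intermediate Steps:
$l = \frac{151}{1034}$ ($l = \left(-23\right) \frac{1}{22} + 56 \cdot \frac{1}{47} = - \frac{23}{22} + \frac{56}{47} = \frac{151}{1034} \approx 0.14603$)
$T{\left(P \right)} = \frac{1}{2 P}$
$k = \frac{96907}{1034}$ ($k = \left(-43\right) \frac{151}{1034} + \left(-10\right)^{2} = - \frac{6493}{1034} + 100 = \frac{96907}{1034} \approx 93.72$)
$k - T{\left(s^{2} \right)} = \frac{96907}{1034} - \frac{1}{2 \left(-10\right)^{2}} = \frac{96907}{1034} - \frac{1}{2 \cdot 100} = \frac{96907}{1034} - \frac{1}{2} \cdot \frac{1}{100} = \frac{96907}{1034} - \frac{1}{200} = \frac{9690183}{103400}$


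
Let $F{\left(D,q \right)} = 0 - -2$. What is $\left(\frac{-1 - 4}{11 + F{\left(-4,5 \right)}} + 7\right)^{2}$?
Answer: $\frac{7396}{169} \approx 43.763$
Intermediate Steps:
$F{\left(D,q \right)} = 2$ ($F{\left(D,q \right)} = 0 + 2 = 2$)
$\left(\frac{-1 - 4}{11 + F{\left(-4,5 \right)}} + 7\right)^{2} = \left(\frac{-1 - 4}{11 + 2} + 7\right)^{2} = \left(- \frac{5}{13} + 7\right)^{2} = \left(\frac{86}{13}\right)^{2} = \frac{7396}{169}$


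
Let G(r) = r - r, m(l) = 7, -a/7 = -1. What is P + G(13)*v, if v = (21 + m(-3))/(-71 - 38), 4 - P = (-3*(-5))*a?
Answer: -101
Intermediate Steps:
a = 7 (a = -7*(-1) = 7)
P = -101 (P = 4 - (-3*(-5))*7 = 4 - 15*7 = 4 - 1*105 = 4 - 105 = -101)
G(r) = 0
v = -28/109 (v = (21 + 7)/(-71 - 38) = 28/(-109) = 28*(-1/109) = -28/109 ≈ -0.25688)
P + G(13)*v = -101 + 0*(-28/109) = -101 + 0 = -101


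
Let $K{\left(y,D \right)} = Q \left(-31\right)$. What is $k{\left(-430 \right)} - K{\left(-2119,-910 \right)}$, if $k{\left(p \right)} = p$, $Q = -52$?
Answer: $-2042$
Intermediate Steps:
$K{\left(y,D \right)} = 1612$ ($K{\left(y,D \right)} = \left(-52\right) \left(-31\right) = 1612$)
$k{\left(-430 \right)} - K{\left(-2119,-910 \right)} = -430 - 1612 = -2042$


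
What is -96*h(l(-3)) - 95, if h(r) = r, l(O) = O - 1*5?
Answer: 673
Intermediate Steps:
l(O) = -5 + O (l(O) = O - 5 = -5 + O)
-96*h(l(-3)) - 95 = -96*(-5 - 3) - 95 = -96*(-8) - 95 = 768 - 95 = 673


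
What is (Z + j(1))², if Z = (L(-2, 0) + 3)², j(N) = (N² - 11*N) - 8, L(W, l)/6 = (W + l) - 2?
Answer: 178929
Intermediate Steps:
L(W, l) = -12 + 6*W + 6*l (L(W, l) = 6*((W + l) - 2) = 6*(-2 + W + l) = -12 + 6*W + 6*l)
j(N) = -8 + N² - 11*N
Z = 441 (Z = ((-12 + 6*(-2) + 6*0) + 3)² = ((-12 - 12 + 0) + 3)² = (-24 + 3)² = (-21)² = 441)
(Z + j(1))² = (441 + (-8 + 1² - 11*1))² = (441 + (-8 + 1 - 11))² = (441 - 18)² = 423² = 178929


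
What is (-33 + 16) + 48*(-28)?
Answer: -1361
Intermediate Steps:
(-33 + 16) + 48*(-28) = -17 - 1344 = -1361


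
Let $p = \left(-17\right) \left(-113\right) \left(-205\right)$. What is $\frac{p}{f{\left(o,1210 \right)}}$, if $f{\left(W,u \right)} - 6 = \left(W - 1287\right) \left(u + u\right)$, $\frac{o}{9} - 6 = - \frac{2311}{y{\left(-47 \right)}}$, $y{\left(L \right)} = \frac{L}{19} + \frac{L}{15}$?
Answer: $- \frac{314650195}{4788435804} \approx -0.06571$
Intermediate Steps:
$y{\left(L \right)} = \frac{34 L}{285}$ ($y{\left(L \right)} = L \frac{1}{19} + L \frac{1}{15} = \frac{L}{19} + \frac{L}{15} = \frac{34 L}{285}$)
$p = -393805$ ($p = 1921 \left(-205\right) = -393805$)
$o = \frac{6014007}{1598}$ ($o = 54 + 9 \left(- \frac{2311}{\frac{34}{285} \left(-47\right)}\right) = 54 + 9 \left(- \frac{2311}{- \frac{1598}{285}}\right) = 54 + 9 \left(\left(-2311\right) \left(- \frac{285}{1598}\right)\right) = 54 + 9 \cdot \frac{658635}{1598} = 54 + \frac{5927715}{1598} = \frac{6014007}{1598} \approx 3763.5$)
$f{\left(W,u \right)} = 6 + 2 u \left(-1287 + W\right)$ ($f{\left(W,u \right)} = 6 + \left(W - 1287\right) \left(u + u\right) = 6 + \left(-1287 + W\right) 2 u = 6 + 2 u \left(-1287 + W\right)$)
$\frac{p}{f{\left(o,1210 \right)}} = - \frac{393805}{6 - 3114540 + 2 \cdot \frac{6014007}{1598} \cdot 1210} = - \frac{393805}{6 - 3114540 + \frac{7276948470}{799}} = - \frac{393805}{\frac{4788435804}{799}} = \left(-393805\right) \frac{799}{4788435804} = - \frac{314650195}{4788435804}$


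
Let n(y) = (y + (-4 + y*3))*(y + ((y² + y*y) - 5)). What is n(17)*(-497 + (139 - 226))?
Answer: -22051840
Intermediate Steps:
n(y) = (-4 + 4*y)*(-5 + y + 2*y²) (n(y) = (y + (-4 + 3*y))*(y + ((y² + y²) - 5)) = (-4 + 4*y)*(y + (2*y² - 5)) = (-4 + 4*y)*(y + (-5 + 2*y²)) = (-4 + 4*y)*(-5 + y + 2*y²))
n(17)*(-497 + (139 - 226)) = (20 - 24*17 - 4*17² + 8*17³)*(-497 + (139 - 226)) = (20 - 408 - 4*289 + 8*4913)*(-497 - 87) = (20 - 408 - 1156 + 39304)*(-584) = 37760*(-584) = -22051840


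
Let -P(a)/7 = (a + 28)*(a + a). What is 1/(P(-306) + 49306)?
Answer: -1/1141646 ≈ -8.7593e-7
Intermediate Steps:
P(a) = -14*a*(28 + a) (P(a) = -7*(a + 28)*(a + a) = -7*(28 + a)*2*a = -14*a*(28 + a))
1/(P(-306) + 49306) = 1/(-14*(-306)*(28 - 306) + 49306) = 1/(-14*(-306)*(-278) + 49306) = 1/(-1190952 + 49306) = 1/(-1141646) = -1/1141646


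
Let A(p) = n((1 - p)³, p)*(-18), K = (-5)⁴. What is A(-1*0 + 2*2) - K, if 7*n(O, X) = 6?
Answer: -4483/7 ≈ -640.43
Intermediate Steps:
n(O, X) = 6/7 (n(O, X) = (⅐)*6 = 6/7)
K = 625
A(p) = -108/7 (A(p) = (6/7)*(-18) = -108/7)
A(-1*0 + 2*2) - K = -108/7 - 1*625 = -108/7 - 625 = -4483/7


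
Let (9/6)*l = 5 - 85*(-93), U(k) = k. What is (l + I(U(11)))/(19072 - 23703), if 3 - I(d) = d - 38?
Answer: -15910/13893 ≈ -1.1452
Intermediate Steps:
I(d) = 41 - d (I(d) = 3 - (d - 38) = 3 - (-38 + d) = 3 + (38 - d) = 41 - d)
l = 15820/3 (l = 2*(5 - 85*(-93))/3 = 2*(5 + 7905)/3 = (⅔)*7910 = 15820/3 ≈ 5273.3)
(l + I(U(11)))/(19072 - 23703) = (15820/3 + (41 - 1*11))/(19072 - 23703) = (15820/3 + (41 - 11))/(-4631) = (15820/3 + 30)*(-1/4631) = (15910/3)*(-1/4631) = -15910/13893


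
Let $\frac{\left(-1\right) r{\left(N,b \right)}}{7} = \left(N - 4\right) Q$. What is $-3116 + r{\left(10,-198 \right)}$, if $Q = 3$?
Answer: $-3242$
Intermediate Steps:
$r{\left(N,b \right)} = 84 - 21 N$ ($r{\left(N,b \right)} = - 7 \left(N - 4\right) 3 = - 7 \left(-4 + N\right) 3 = - 7 \left(-12 + 3 N\right) = 84 - 21 N$)
$-3116 + r{\left(10,-198 \right)} = -3116 + \left(84 - 210\right) = -3116 - 126 = -3242$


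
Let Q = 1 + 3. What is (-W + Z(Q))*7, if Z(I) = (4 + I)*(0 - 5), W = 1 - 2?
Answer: -273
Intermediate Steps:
W = -1
Q = 4
Z(I) = -20 - 5*I (Z(I) = (4 + I)*(-5) = -20 - 5*I)
(-W + Z(Q))*7 = (-1*(-1) + (-20 - 5*4))*7 = (1 + (-20 - 20))*7 = (1 - 40)*7 = -39*7 = -273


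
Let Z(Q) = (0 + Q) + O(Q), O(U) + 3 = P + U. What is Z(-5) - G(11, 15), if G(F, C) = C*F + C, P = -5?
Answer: -198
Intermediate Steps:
O(U) = -8 + U (O(U) = -3 + (-5 + U) = -8 + U)
Z(Q) = -8 + 2*Q (Z(Q) = (0 + Q) + (-8 + Q) = Q + (-8 + Q) = -8 + 2*Q)
G(F, C) = C + C*F
Z(-5) - G(11, 15) = (-8 + 2*(-5)) - 15*(1 + 11) = (-8 - 10) - 15*12 = -18 - 1*180 = -18 - 180 = -198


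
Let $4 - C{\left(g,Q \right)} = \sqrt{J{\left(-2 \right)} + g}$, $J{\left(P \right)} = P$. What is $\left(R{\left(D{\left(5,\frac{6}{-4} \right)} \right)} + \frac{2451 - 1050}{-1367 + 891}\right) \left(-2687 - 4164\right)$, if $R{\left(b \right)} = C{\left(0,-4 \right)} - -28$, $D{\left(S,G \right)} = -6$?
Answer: $- \frac{5573893}{28} + 6851 i \sqrt{2} \approx -1.9907 \cdot 10^{5} + 9688.8 i$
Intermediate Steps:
$C{\left(g,Q \right)} = 4 - \sqrt{-2 + g}$
$R{\left(b \right)} = 32 - i \sqrt{2}$ ($R{\left(b \right)} = \left(4 - \sqrt{-2 + 0}\right) - -28 = \left(4 - \sqrt{-2}\right) + 28 = \left(4 - i \sqrt{2}\right) + 28 = 32 - i \sqrt{2}$)
$\left(R{\left(D{\left(5,\frac{6}{-4} \right)} \right)} + \frac{2451 - 1050}{-1367 + 891}\right) \left(-2687 - 4164\right) = \left(\left(32 - i \sqrt{2}\right) + \frac{2451 - 1050}{-1367 + 891}\right) \left(-2687 - 4164\right) = \left(\left(32 - i \sqrt{2}\right) + \frac{1401}{-476}\right) \left(-6851\right) = \left(\left(32 - i \sqrt{2}\right) + 1401 \left(- \frac{1}{476}\right)\right) \left(-6851\right) = \left(\left(32 - i \sqrt{2}\right) - \frac{1401}{476}\right) \left(-6851\right) = \left(\frac{13831}{476} - i \sqrt{2}\right) \left(-6851\right) = - \frac{5573893}{28} + 6851 i \sqrt{2}$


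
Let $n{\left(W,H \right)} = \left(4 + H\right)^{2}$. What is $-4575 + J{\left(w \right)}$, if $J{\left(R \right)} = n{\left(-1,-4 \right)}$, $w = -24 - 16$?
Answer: $-4575$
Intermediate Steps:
$w = -40$ ($w = -24 - 16 = -40$)
$J{\left(R \right)} = 0$ ($J{\left(R \right)} = \left(4 - 4\right)^{2} = 0^{2} = 0$)
$-4575 + J{\left(w \right)} = -4575 + 0 = -4575$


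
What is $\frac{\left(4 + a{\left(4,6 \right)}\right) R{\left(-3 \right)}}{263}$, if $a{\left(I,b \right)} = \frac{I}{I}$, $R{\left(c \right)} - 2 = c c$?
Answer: $\frac{55}{263} \approx 0.20913$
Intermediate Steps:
$R{\left(c \right)} = 2 + c^{2}$ ($R{\left(c \right)} = 2 + c c = 2 + c^{2}$)
$a{\left(I,b \right)} = 1$
$\frac{\left(4 + a{\left(4,6 \right)}\right) R{\left(-3 \right)}}{263} = \frac{\left(4 + 1\right) \left(2 + \left(-3\right)^{2}\right)}{263} = 5 \left(2 + 9\right) \frac{1}{263} = 5 \cdot 11 \cdot \frac{1}{263} = 55 \cdot \frac{1}{263} = \frac{55}{263}$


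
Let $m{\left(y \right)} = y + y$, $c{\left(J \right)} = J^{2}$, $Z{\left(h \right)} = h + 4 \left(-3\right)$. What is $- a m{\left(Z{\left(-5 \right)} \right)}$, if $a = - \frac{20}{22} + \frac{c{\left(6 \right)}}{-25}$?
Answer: $- \frac{21964}{275} \approx -79.869$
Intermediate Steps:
$Z{\left(h \right)} = -12 + h$ ($Z{\left(h \right)} = h - 12 = -12 + h$)
$m{\left(y \right)} = 2 y$
$a = - \frac{646}{275}$ ($a = - \frac{20}{22} + \frac{6^{2}}{-25} = \left(-20\right) \frac{1}{22} + 36 \left(- \frac{1}{25}\right) = - \frac{10}{11} - \frac{36}{25} = - \frac{646}{275} \approx -2.3491$)
$- a m{\left(Z{\left(-5 \right)} \right)} = - \frac{\left(-646\right) 2 \left(-12 - 5\right)}{275} = - \frac{\left(-646\right) 2 \left(-17\right)}{275} = - \frac{\left(-646\right) \left(-34\right)}{275} = \left(-1\right) \frac{21964}{275} = - \frac{21964}{275}$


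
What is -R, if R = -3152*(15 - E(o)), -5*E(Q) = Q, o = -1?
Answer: 233248/5 ≈ 46650.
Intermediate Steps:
E(Q) = -Q/5
R = -233248/5 (R = -3152*(15 - (-1)*(-1)/5) = -3152*(15 - 1*⅕) = -3152*(15 - ⅕) = -3152*74/5 = -233248/5 ≈ -46650.)
-R = -1*(-233248/5) = 233248/5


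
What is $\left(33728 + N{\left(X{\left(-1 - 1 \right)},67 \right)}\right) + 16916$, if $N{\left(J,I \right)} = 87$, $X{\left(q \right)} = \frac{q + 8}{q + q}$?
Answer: $50731$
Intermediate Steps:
$X{\left(q \right)} = \frac{8 + q}{2 q}$
$\left(33728 + N{\left(X{\left(-1 - 1 \right)},67 \right)}\right) + 16916 = \left(33728 + 87\right) + 16916 = 33815 + 16916 = 50731$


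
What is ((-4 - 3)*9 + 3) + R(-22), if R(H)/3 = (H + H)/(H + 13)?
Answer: -136/3 ≈ -45.333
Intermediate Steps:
R(H) = 6*H/(13 + H) (R(H) = 3*((H + H)/(H + 13)) = 3*((2*H)/(13 + H)) = 3*(2*H/(13 + H)) = 6*H/(13 + H))
((-4 - 3)*9 + 3) + R(-22) = ((-4 - 3)*9 + 3) + 6*(-22)/(13 - 22) = (-7*9 + 3) + 6*(-22)/(-9) = (-63 + 3) + 6*(-22)*(-⅑) = -60 + 44/3 = -136/3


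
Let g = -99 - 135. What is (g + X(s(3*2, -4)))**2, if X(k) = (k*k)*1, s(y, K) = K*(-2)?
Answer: 28900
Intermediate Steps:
s(y, K) = -2*K
g = -234
X(k) = k**2 (X(k) = k**2*1 = k**2)
(g + X(s(3*2, -4)))**2 = (-234 + (-2*(-4))**2)**2 = (-234 + 8**2)**2 = (-234 + 64)**2 = (-170)**2 = 28900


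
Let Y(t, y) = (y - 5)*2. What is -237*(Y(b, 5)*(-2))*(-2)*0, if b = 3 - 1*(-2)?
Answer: 0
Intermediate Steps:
b = 5 (b = 3 + 2 = 5)
Y(t, y) = -10 + 2*y (Y(t, y) = (-5 + y)*2 = -10 + 2*y)
-237*(Y(b, 5)*(-2))*(-2)*0 = -237*((-10 + 2*5)*(-2))*(-2)*0 = -237*((-10 + 10)*(-2))*(-2)*0 = -237*(0*(-2))*(-2)*0 = -237*0*(-2)*0 = -0*0 = -237*0 = 0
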